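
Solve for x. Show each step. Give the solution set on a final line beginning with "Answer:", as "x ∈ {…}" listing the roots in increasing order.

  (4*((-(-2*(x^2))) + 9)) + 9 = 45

Step 1. [(4*((-(-2*(x^2))) + 9)) + 9 = 45] peel the +9: subtract 9 from each side ⇒ sub: 4*((-(-2*(x^2))) + 9) = 36.
Step 2. [4*((-(-2*(x^2))) + 9) = 36] divide by the outer 4. So div: (-(-2*(x^2))) + 9 = 9.
Step 3. [(-(-2*(x^2))) + 9 = 9] +9 is outermost — subtract 9 both sides ⇒ sub: -(-2*(x^2)) = 0.
Step 4. [-(-2*(x^2)) = 0] flip signs both sides. So neg: -2*(x^2) = 0.
Step 5. [-2*(x^2) = 0] leading coefficient -2: divide by -2 ⇒ div: x^2 = 0.
Step 6. [x^2 = 0] LHS squared, RHS 0 ≥ 0: apply √ (±) ⇒ sqrt: x = 0.

Answer: x ∈ {0}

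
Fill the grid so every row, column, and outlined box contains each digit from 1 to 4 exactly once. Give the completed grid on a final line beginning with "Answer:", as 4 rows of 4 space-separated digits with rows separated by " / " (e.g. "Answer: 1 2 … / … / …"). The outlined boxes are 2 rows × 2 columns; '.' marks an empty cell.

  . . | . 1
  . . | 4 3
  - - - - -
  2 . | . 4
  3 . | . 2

Step 1. [r3c2∈{1}] r3c2's peers cover all but 1, so r3c2=1.
Step 2. [r1c2∈{2,3,4}] across row 1, 3 lands solely at r1c2 ⇒ r1c2=3.
Step 3. [r3c3∈{3}] r3c3 has the single candidate 3 ⇒ r3c3=3.
Step 4. [r2c2∈{2}] only 2 remains possible at r2c2 ⇒ r2c2=2.
Step 5. [r2c1∈{1}] r2c1's peers cover all but 1. So r2c1=1.
Step 6. [r1c1∈{4}] only 4 remains possible at r1c1. So r1c1=4.
Step 7. [r4c2∈{4}] r4c2's peers cover all but 4 ⇒ r4c2=4.
Step 8. [r1c3∈{2}] nothing but 2 survives at r1c3, so r1c3=2.
Step 9. [r4c3∈{1}] only 1 remains possible at r4c3. So r4c3=1.

Answer: 4 3 2 1 / 1 2 4 3 / 2 1 3 4 / 3 4 1 2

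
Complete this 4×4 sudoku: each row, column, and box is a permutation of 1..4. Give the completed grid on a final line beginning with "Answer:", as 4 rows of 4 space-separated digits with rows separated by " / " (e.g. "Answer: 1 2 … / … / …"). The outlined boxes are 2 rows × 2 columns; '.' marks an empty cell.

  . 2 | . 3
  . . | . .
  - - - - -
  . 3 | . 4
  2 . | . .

Step 1. [r3c1∈{1}] r3c1's peers cover all but 1. So r3c1=1.
Step 2. [r1c3∈{1,4}] 1 has one home in row 1: r1c3 ⇒ r1c3=1.
Step 3. [r2c3∈{2,4}] in col 3, 4 fits only at r2c3 ⇒ r2c3=4.
Step 4. [r4c2∈{4}] only 4 remains possible at r4c2. So r4c2=4.
Step 5. [r1c1∈{4}] r1c1 has the single candidate 4, so r1c1=4.
Step 6. [r2c2∈{1}] only 1 remains possible at r2c2. So r2c2=1.
Step 7. [r4c3∈{3}] only 3 remains possible at r4c3 ⇒ r4c3=3.
Step 8. [r3c3∈{2}] only 2 remains possible at r3c3 ⇒ r3c3=2.
Step 9. [r4c4∈{1}] only 1 remains possible at r4c4 ⇒ r4c4=1.
Step 10. [r2c4∈{2}] r2c4 is down to just 2, so r2c4=2.
Step 11. [r2c1∈{3}] only 3 remains possible at r2c1, so r2c1=3.

Answer: 4 2 1 3 / 3 1 4 2 / 1 3 2 4 / 2 4 3 1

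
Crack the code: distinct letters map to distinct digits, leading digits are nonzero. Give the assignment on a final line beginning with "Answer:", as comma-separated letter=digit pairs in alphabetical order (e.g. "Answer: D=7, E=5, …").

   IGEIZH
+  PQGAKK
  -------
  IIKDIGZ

Step 1. [I] I is the leading digit of a 7-digit sum of two 6-digit numbers; the final carry is exactly 1 ⇒ I=1.
Step 2. [col 1: H + K ≡ Z (mod 10)] K=2 is one option consistent with column 1 (H + K ≡ Z (mod 10), carry-in 0) — take it, so K=2.
Step 3. [col 1: H + K ≡ Z (mod 10)] several values work for Z in column 1 (H + K ≡ Z (mod 10), carry-in 0); try Z=6 ⇒ Z=6.
Step 4. [col 1: H + K ≡ Z (mod 10)] column 1: given K=2, Z=6, carry-in 0, and digits 1,2,6 already taken and all letters distinct, H+K≡Z (mod 10) forces H=4. So H=4.
Step 5. [col 2: Z + K ≡ G (mod 10)] from column 2 (Z=6, K=2, carry-in 0, digits 1,2,4,6 already taken and all letters distinct): G must equal 8. So G=8.
Step 6. [col 3: I + A ≡ I (mod 10)] in column 3 we have I+A≡I with carry-in 0; given I=1 and digits 1,2,4,6,8 already taken and all letters distinct, that pins A to 0 ⇒ A=0.
Step 7. [col 4: E + G ≡ D (mod 10)] several values work for D in column 4 (E + G ≡ D (mod 10), carry-in 0); try D=5. So D=5.
Step 8. [col 4: E + G ≡ D (mod 10)] in column 4 we have E+G≡D with carry-in 0; given G=8, D=5 and digits 0,1,2,4,5,6,8 already taken and all letters distinct, that pins E to 7 ⇒ E=7.
Step 9. [col 5: G + Q ≡ K (mod 10)] from column 5 (G=8, K=2, carry-in 1, digits 0,1,2,4,5,6,7,8 already taken and all letters distinct): Q must equal 3 ⇒ Q=3.
Step 10. [col 6: I + P ≡ I (mod 10)] from column 6 (I=1, carry-in 1, digits 0,1,2,3,4,5,6,7,8 already taken and all letters distinct): P must equal 9, so P=9.

Answer: A=0, D=5, E=7, G=8, H=4, I=1, K=2, P=9, Q=3, Z=6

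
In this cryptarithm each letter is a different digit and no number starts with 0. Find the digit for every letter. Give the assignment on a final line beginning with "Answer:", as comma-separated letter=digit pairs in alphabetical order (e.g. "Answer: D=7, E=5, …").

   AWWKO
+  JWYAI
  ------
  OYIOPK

Step 1. [col 1: O + I ≡ K (mod 10)] no forcing yet in column 1 (carry-in 0); K=6 is free and consistent — try it. So K=6.
Step 2. [col 1: O + I ≡ K (mod 10)] column 1 (O + I ≡ K (mod 10), carry-in 0) doesn't pin I yet; pick I=5 and continue ⇒ I=5.
Step 3. [col 1: O + I ≡ K (mod 10)] column 1 reads O+I+carry(0)=K with I=5, K=6; with digits 5,6 already taken and all letters distinct, the only value for O is 1 ⇒ O=1.
Step 4. [col 2: K + A ≡ P (mod 10)] no forcing yet in column 2 (carry-in 0); P=0 is free and consistent — try it. So P=0.
Step 5. [col 2: K + A ≡ P (mod 10)] in column 2 we have K+A≡P with carry-in 0; given K=6, P=0 and digits 0,1,5,6 already taken and all letters distinct, that pins A to 4, so A=4.
Step 6. [col 3: W + Y ≡ O (mod 10)] no forcing yet in column 3 (carry-in 1); W=7 is free and consistent — try it, so W=7.
Step 7. [col 3: W + Y ≡ O (mod 10)] column 3: given W=7, O=1, carry-in 1, and digits 0,1,4,5,6,7 already taken and all letters distinct, W+Y≡O (mod 10) forces Y=3 ⇒ Y=3.
Step 8. [col 5: A + J ≡ Y (mod 10)] column 5: given A=4, Y=3, carry-in 1, and digits 0,1,3,4,5,6,7 already taken and all letters distinct, A+J≡Y (mod 10) forces J=8, so J=8.

Answer: A=4, I=5, J=8, K=6, O=1, P=0, W=7, Y=3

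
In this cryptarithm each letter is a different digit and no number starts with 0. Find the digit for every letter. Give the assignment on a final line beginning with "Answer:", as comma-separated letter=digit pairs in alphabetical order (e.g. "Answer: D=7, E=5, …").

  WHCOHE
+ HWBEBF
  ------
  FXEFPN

Step 1. [col 1: E + F ≡ N (mod 10)] several values work for F in column 1 (E + F ≡ N (mod 10), carry-in 0); try F=7 ⇒ F=7.
Step 2. [col 1: E + F ≡ N (mod 10)] column 1 (E + F ≡ N (mod 10), carry-in 0) doesn't pin N yet; pick N=2 and continue. So N=2.
Step 3. [col 1: E + F ≡ N (mod 10)] column 1: given F=7, N=2, carry-in 0, and digits 2,7 already taken and all letters distinct, E+F≡N (mod 10) forces E=5, so E=5.
Step 4. [col 2: H + B ≡ P (mod 10)] column 2 (H + B ≡ P (mod 10), carry-in 1) doesn't pin H yet; pick H=3 and continue, so H=3.
Step 5. [col 2: H + B ≡ P (mod 10)] no forcing yet in column 2 (carry-in 1); P=0 is free and consistent — try it, so P=0.
Step 6. [col 2: H + B ≡ P (mod 10)] from column 2 (H=3, P=0, carry-in 1, digits 0,2,3,5,7 already taken and all letters distinct): B must equal 6, so B=6.
Step 7. [col 3: O + E ≡ F (mod 10)] in column 3 we have O+E≡F with carry-in 1; given E=5, F=7 and digits 0,2,3,5,6,7 already taken and all letters distinct, that pins O to 1, so O=1.
Step 8. [col 4: C + B ≡ E (mod 10)] column 4 reads C+B+carry(0)=E with B=6, E=5; with digits 0,1,2,3,5,6,7 already taken and all letters distinct, the only value for C is 9, so C=9.
Step 9. [col 5: H + W ≡ X (mod 10)] column 5 reads H+W+carry(1)=X with H=3; with digits 0,1,2,3,5,6,7,9 already taken and all letters distinct, the only value for X is 8. So X=8.
Step 10. [col 5: H + W ≡ X (mod 10)] from column 5 (H=3, X=8, carry-in 1, digits 0,1,2,3,5,6,7,8,9 already taken and all letters distinct): W must equal 4, so W=4.

Answer: B=6, C=9, E=5, F=7, H=3, N=2, O=1, P=0, W=4, X=8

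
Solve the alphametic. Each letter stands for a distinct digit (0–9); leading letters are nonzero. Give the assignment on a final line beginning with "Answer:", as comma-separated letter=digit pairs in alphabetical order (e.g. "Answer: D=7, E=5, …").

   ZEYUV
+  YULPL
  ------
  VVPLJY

Step 1. [col 1: V + L ≡ Y (mod 10)] several values work for V in column 1 (V + L ≡ Y (mod 10), carry-in 0); try V=1 ⇒ V=1.
Step 2. [col 1: V + L ≡ Y (mod 10)] no forcing yet in column 1 (carry-in 0); Y=9 is free and consistent — try it. So Y=9.
Step 3. [col 1: V + L ≡ Y (mod 10)] from column 1 (V=1, Y=9, carry-in 0, digits 1,9 already taken and all letters distinct): L must equal 8. So L=8.
Step 4. [col 2: U + P ≡ J (mod 10)] U=6 is one option consistent with column 2 (U + P ≡ J (mod 10), carry-in 0) — take it. So U=6.
Step 5. [col 2: U + P ≡ J (mod 10)] several values work for P in column 2 (U + P ≡ J (mod 10), carry-in 0); try P=7. So P=7.
Step 6. [col 2: U + P ≡ J (mod 10)] column 2: given U=6, P=7, carry-in 0, and digits 1,6,7,8,9 already taken and all letters distinct, U+P≡J (mod 10) forces J=3. So J=3.
Step 7. [col 4: E + U ≡ P (mod 10)] in column 4 we have E+U≡P with carry-in 1; given U=6, P=7 and digits 1,3,6,7,8,9 already taken and all letters distinct, that pins E to 0, so E=0.
Step 8. [col 5: Z + Y ≡ V (mod 10)] column 5 reads Z+Y+carry(0)=V with Y=9, V=1; with digits 0,1,3,6,7,8,9 already taken and all letters distinct, the only value for Z is 2. So Z=2.

Answer: E=0, J=3, L=8, P=7, U=6, V=1, Y=9, Z=2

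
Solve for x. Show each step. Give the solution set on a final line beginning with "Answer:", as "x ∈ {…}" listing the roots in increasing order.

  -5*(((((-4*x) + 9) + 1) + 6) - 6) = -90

Step 1. [-5*(((((-4*x) + 9) + 1) + 6) - 6) = -90] -5 out front; divide by -5, so div: ((((-4*x) + 9) + 1) + 6) - 6 = 18.
Step 2. [((((-4*x) + 9) + 1) + 6) - 6 = 18] add 6: x sits inside (… - 6). So sub: (((-4*x) + 9) + 1) + 6 = 24.
Step 3. [(((-4*x) + 9) + 1) + 6 = 24] subtract 6: x sits inside (… + 6). So sub: ((-4*x) + 9) + 1 = 18.
Step 4. [((-4*x) + 9) + 1 = 18] +1 is outermost — subtract 1 both sides. So sub: (-4*x) + 9 = 17.
Step 5. [(-4*x) + 9 = 17] +9 is outermost — subtract 9 both sides. So sub: -4*x = 8.
Step 6. [-4*x = 8] -4 out front; divide by -4, so div: x = -2.

Answer: x ∈ {-2}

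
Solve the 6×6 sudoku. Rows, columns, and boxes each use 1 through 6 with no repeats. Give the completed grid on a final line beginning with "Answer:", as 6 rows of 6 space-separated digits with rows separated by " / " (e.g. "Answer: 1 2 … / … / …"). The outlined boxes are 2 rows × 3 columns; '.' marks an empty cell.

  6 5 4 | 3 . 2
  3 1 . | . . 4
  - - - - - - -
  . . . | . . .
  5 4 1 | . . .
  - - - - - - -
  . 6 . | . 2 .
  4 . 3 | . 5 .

Step 1. [r3c6∈{1,3,5,6}] 5 has one home in col 6: r3c6, so r3c6=5.
Step 2. [r3c5∈{1,3,4,6}] r3c5 is the only open cell in col 5 admitting 4 ⇒ r3c5=4.
Step 3. [r3c4∈{1,2,6}] r3c4 is the only open cell in row 3 admitting 1. So r3c4=1.
Step 4. [r6c4∈{6}] only 6 remains possible at r6c4 ⇒ r6c4=6.
Step 5. [r4c6∈{3,6}] r4c6 is the only open cell in col 6 admitting 6. So r4c6=6.
Step 6. [r3c1∈{2}] r3c1 has the single candidate 2, so r3c1=2.
Step 7. [r5c1∈{1}] only 1 remains possible at r5c1 ⇒ r5c1=1.
Step 8. [r1c5∈{1}] only 1 remains possible at r1c5. So r1c5=1.
Step 9. [r5c6∈{3}] only 3 remains possible at r5c6 ⇒ r5c6=3.
Step 10. [r2c3∈{2}] r2c3 is down to just 2, so r2c3=2.
Step 11. [r2c5∈{6}] only 6 remains possible at r2c5. So r2c5=6.
Step 12. [r5c4∈{4}] only 4 remains possible at r5c4. So r5c4=4.
Step 13. [r5c3∈{5}] nothing but 5 survives at r5c3, so r5c3=5.
Step 14. [r6c2∈{2}] only 2 remains possible at r6c2, so r6c2=2.
Step 15. [r4c4∈{2}] r4c4's peers cover all but 2. So r4c4=2.
Step 16. [r3c3∈{6}] r3c3 has the single candidate 6. So r3c3=6.
Step 17. [r6c6∈{1}] only 1 remains possible at r6c6, so r6c6=1.
Step 18. [r3c2∈{3}] nothing but 3 survives at r3c2, so r3c2=3.
Step 19. [r4c5∈{3}] r4c5 is down to just 3. So r4c5=3.
Step 20. [r2c4∈{5}] only 5 remains possible at r2c4. So r2c4=5.

Answer: 6 5 4 3 1 2 / 3 1 2 5 6 4 / 2 3 6 1 4 5 / 5 4 1 2 3 6 / 1 6 5 4 2 3 / 4 2 3 6 5 1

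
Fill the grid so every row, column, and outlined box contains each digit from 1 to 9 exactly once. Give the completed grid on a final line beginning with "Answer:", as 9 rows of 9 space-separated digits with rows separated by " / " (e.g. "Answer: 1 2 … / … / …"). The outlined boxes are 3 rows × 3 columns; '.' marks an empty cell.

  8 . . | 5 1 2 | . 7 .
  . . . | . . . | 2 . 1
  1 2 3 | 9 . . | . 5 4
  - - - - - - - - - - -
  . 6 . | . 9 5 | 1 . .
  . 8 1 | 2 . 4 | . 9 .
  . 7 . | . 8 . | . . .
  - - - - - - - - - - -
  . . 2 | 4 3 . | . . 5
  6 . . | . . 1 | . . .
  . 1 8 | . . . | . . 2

Step 1. [r7c2∈{9}] r7c2 has the single candidate 9, so r7c2=9.
Step 2. [r4c3∈{4}] r4c3 has the single candidate 4, so r4c3=4.
Step 3. [r8c2∈{3,4,5}] r8c2 is the only open cell in col 2 admitting 3. So r8c2=3.
Step 4. [r7c1∈{7}] nothing but 7 survives at r7c1. So r7c1=7.
Step 5. [r2c3∈{5,6,7,9}] r2c3 is the only open cell in col 3 admitting 7 ⇒ r2c3=7.
Step 6. [r2c1∈{4,5,9}] r2c1 is the only open cell in row 2 admitting 9, so r2c1=9.
Step 7. [r9c1∈{4,5}] col 1 places 4 nowhere but r9c1 ⇒ r9c1=4.
Step 8. [r9c6∈{6,7,9}] col 6 places 9 nowhere but r9c6. So r9c6=9.
Step 9. [r3c6∈{6,7,8}] 7 has one home in col 6: r3c6, so r3c6=7.
Step 10. [r3c5∈{6}] r3c5 is down to just 6 ⇒ r3c5=6.
Step 11. [r2c8∈{3,6,8}] row 2 places 6 nowhere but r2c8. So r2c8=6.
Step 12. [r5c5∈{7}] nothing but 7 survives at r5c5, so r5c5=7.
Step 13. [r4c4∈{3}] r4c4 has the single candidate 3. So r4c4=3.
Step 14. [r6c6∈{6}] r6c6 has the single candidate 6, so r6c6=6.
Step 15. [r6c9∈{3}] nothing but 3 survives at r6c9 ⇒ r6c9=3.
Step 16. [r7c6∈{8}] r7c6's peers cover all but 8, so r7c6=8.
Step 17. [r8c4∈{7}] only 7 remains possible at r8c4. So r8c4=7.
Step 18. [r4c1∈{2}] nothing but 2 survives at r4c1 ⇒ r4c1=2.
Step 19. [r6c1∈{5}] only 5 remains possible at r6c1 ⇒ r6c1=5.
Step 20. [r7c7∈{6}] r7c7's peers cover all but 6 ⇒ r7c7=6.
Step 21. [r4c8∈{8}] r4c8's peers cover all but 8 ⇒ r4c8=8.
Step 22. [r6c7∈{4}] only 4 remains possible at r6c7 ⇒ r6c7=4.
Step 23. [r8c9∈{8,9}] 8 has one home in col 9: r8c9. So r8c9=8.
Step 24. [r1c7∈{3,9}] in row 1, 3 fits only at r1c7 ⇒ r1c7=3.
Step 25. [r1c2∈{4}] only 4 remains possible at r1c2 ⇒ r1c2=4.
Step 26. [r9c5∈{5}] r9c5 has the single candidate 5 ⇒ r9c5=5.
Step 27. [r5c7∈{5}] r5c7 is down to just 5. So r5c7=5.
Step 28. [r2c5∈{4}] r2c5's peers cover all but 4, so r2c5=4.
Step 29. [r8c7∈{9}] nothing but 9 survives at r8c7. So r8c7=9.
Step 30. [r2c6∈{3}] r2c6 is down to just 3 ⇒ r2c6=3.
Step 31. [r2c2∈{5}] only 5 remains possible at r2c2 ⇒ r2c2=5.
Step 32. [r7c8∈{1}] nothing but 1 survives at r7c8 ⇒ r7c8=1.
Step 33. [r1c9∈{9}] only 9 remains possible at r1c9 ⇒ r1c9=9.
Step 34. [r6c8∈{2}] r6c8 has the single candidate 2, so r6c8=2.
Step 35. [r9c7∈{7}] r9c7 is down to just 7 ⇒ r9c7=7.
Step 36. [r8c8∈{4}] only 4 remains possible at r8c8, so r8c8=4.
Step 37. [r6c3∈{9}] r6c3 is down to just 9, so r6c3=9.
Step 38. [r9c8∈{3}] r9c8's peers cover all but 3, so r9c8=3.
Step 39. [r5c9∈{6}] r5c9 has the single candidate 6, so r5c9=6.
Step 40. [r1c3∈{6}] nothing but 6 survives at r1c3 ⇒ r1c3=6.
Step 41. [r6c4∈{1}] nothing but 1 survives at r6c4 ⇒ r6c4=1.
Step 42. [r3c7∈{8}] r3c7 has the single candidate 8, so r3c7=8.
Step 43. [r4c9∈{7}] only 7 remains possible at r4c9 ⇒ r4c9=7.
Step 44. [r2c4∈{8}] r2c4's peers cover all but 8 ⇒ r2c4=8.
Step 45. [r5c1∈{3}] r5c1's peers cover all but 3 ⇒ r5c1=3.
Step 46. [r8c5∈{2}] nothing but 2 survives at r8c5. So r8c5=2.
Step 47. [r9c4∈{6}] only 6 remains possible at r9c4. So r9c4=6.
Step 48. [r8c3∈{5}] nothing but 5 survives at r8c3. So r8c3=5.

Answer: 8 4 6 5 1 2 3 7 9 / 9 5 7 8 4 3 2 6 1 / 1 2 3 9 6 7 8 5 4 / 2 6 4 3 9 5 1 8 7 / 3 8 1 2 7 4 5 9 6 / 5 7 9 1 8 6 4 2 3 / 7 9 2 4 3 8 6 1 5 / 6 3 5 7 2 1 9 4 8 / 4 1 8 6 5 9 7 3 2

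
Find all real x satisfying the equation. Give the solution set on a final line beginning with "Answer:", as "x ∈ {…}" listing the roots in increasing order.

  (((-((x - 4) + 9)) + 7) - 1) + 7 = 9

Step 1. [(((-((x - 4) + 9)) + 7) - 1) + 7 = 9] the outer +7 inverts by subtracting 7 ⇒ sub: ((-((x - 4) + 9)) + 7) - 1 = 2.
Step 2. [((-((x - 4) + 9)) + 7) - 1 = 2] 1 comes off first (add 1), so sub: (-((x - 4) + 9)) + 7 = 3.
Step 3. [(-((x - 4) + 9)) + 7 = 3] 7 comes off first (subtract 7). So sub: -((x - 4) + 9) = -4.
Step 4. [-((x - 4) + 9) = -4] LHS negated; negate both sides. So neg: (x - 4) + 9 = 4.
Step 5. [(x - 4) + 9 = 4] +9 is outermost — subtract 9 both sides, so sub: x - 4 = -5.
Step 6. [x - 4 = -5] the outer -4 inverts by adding 4 ⇒ sub: x = -1.

Answer: x ∈ {-1}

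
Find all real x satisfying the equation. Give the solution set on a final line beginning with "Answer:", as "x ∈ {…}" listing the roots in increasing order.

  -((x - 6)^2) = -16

Step 1. [-((x - 6)^2) = -16] LHS negated; negate both sides. So neg: (x - 6)^2 = 16.
Step 2. [(x - 6)^2 = 16] LHS squared, RHS 16 ≥ 0: apply √ (±), so sqrt: x - 6 = 4 or -4.
Step 3. [x - 6 = 4 or -4] the outer -6 inverts by adding 6. So sub: x = 10 or 2.

Answer: x ∈ {2, 10}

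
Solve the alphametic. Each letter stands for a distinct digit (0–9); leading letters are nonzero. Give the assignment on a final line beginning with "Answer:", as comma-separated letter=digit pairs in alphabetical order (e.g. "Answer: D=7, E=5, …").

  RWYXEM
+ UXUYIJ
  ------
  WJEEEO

Step 1. [col 1: M + J ≡ O (mod 10)] column 1 (M + J ≡ O (mod 10), carry-in 0) doesn't pin M yet; pick M=7 and continue. So M=7.
Step 2. [col 1: M + J ≡ O (mod 10)] J=2 is one option consistent with column 1 (M + J ≡ O (mod 10), carry-in 0) — take it ⇒ J=2.
Step 3. [col 1: M + J ≡ O (mod 10)] from column 1 (M=7, J=2, carry-in 0, digits 2,7 already taken and all letters distinct): O must equal 9. So O=9.
Step 4. [col 2: E + I ≡ E (mod 10)] column 2 reads E+I+carry(0)=E with nothing yet; with digits 2,7,9 already taken and all letters distinct, the only value for I is 0. So I=0.
Step 5. [col 2: E + I ≡ E (mod 10)] E=3 is one option consistent with column 2 (E + I ≡ E (mod 10), carry-in 0) — take it. So E=3.
Step 6. [col 3: X + Y ≡ E (mod 10)] X=5 is one option consistent with column 3 (X + Y ≡ E (mod 10), carry-in 0) — take it, so X=5.
Step 7. [col 3: X + Y ≡ E (mod 10)] from column 3 (X=5, E=3, carry-in 0, digits 0,2,3,5,7,9 already taken and all letters distinct): Y must equal 8. So Y=8.
Step 8. [col 4: Y + U ≡ E (mod 10)] in column 4 we have Y+U≡E with carry-in 1; given Y=8, E=3 and digits 0,2,3,5,7,8,9 already taken and all letters distinct, that pins U to 4 ⇒ U=4.
Step 9. [col 5: W + X ≡ J (mod 10)] from column 5 (X=5, J=2, carry-in 1, digits 0,2,3,4,5,7,8,9 already taken and all letters distinct): W must equal 6. So W=6.
Step 10. [col 6: R + U ≡ W (mod 10)] column 6 reads R+U+carry(1)=W with U=4, W=6; with digits 0,2,3,4,5,6,7,8,9 already taken and all letters distinct, the only value for R is 1 ⇒ R=1.

Answer: E=3, I=0, J=2, M=7, O=9, R=1, U=4, W=6, X=5, Y=8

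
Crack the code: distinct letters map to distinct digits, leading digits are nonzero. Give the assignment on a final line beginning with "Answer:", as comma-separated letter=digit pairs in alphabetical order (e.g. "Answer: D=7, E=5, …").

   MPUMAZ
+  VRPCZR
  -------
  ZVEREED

Step 1. [col 1: Z + R ≡ D (mod 10)] R=7 is one option consistent with column 1 (Z + R ≡ D (mod 10), carry-in 0) — take it, so R=7.
Step 2. [col 1: Z + R ≡ D (mod 10)] column 1 (Z + R ≡ D (mod 10), carry-in 0) doesn't pin Z yet; pick Z=1 and continue ⇒ Z=1.
Step 3. [col 1: Z + R ≡ D (mod 10)] column 1 reads Z+R+carry(0)=D with Z=1, R=7; with digits 1,7 already taken and all letters distinct, the only value for D is 8. So D=8.
Step 4. [col 2: A + Z ≡ E (mod 10)] column 2 (A + Z ≡ E (mod 10), carry-in 0) doesn't pin E yet; pick E=3 and continue. So E=3.
Step 5. [col 2: A + Z ≡ E (mod 10)] from column 2 (Z=1, E=3, carry-in 0, digits 1,3,7,8 already taken and all letters distinct): A must equal 2, so A=2.
Step 6. [col 3: M + C ≡ E (mod 10)] M=9 is one option consistent with column 3 (M + C ≡ E (mod 10), carry-in 0) — take it ⇒ M=9.
Step 7. [col 3: M + C ≡ E (mod 10)] from column 3 (M=9, E=3, carry-in 0, digits 1,2,3,7,8,9 already taken and all letters distinct): C must equal 4 ⇒ C=4.
Step 8. [col 4: U + P ≡ R (mod 10)] no forcing yet in column 4 (carry-in 1); P=6 is free and consistent — try it. So P=6.
Step 9. [col 4: U + P ≡ R (mod 10)] column 4 reads U+P+carry(1)=R with P=6, R=7; with digits 1,2,3,4,6,7,8,9 already taken and all letters distinct, the only value for U is 0. So U=0.
Step 10. [col 6: M + V ≡ V (mod 10)] in column 6 we have M+V≡V with carry-in 1; given M=9 and digits 0,1,2,3,4,6,7,8,9 already taken and all letters distinct, that pins V to 5. So V=5.

Answer: A=2, C=4, D=8, E=3, M=9, P=6, R=7, U=0, V=5, Z=1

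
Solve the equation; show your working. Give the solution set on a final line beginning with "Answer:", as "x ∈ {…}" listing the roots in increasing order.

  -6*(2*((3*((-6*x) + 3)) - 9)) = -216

Step 1. [-6*(2*((3*((-6*x) + 3)) - 9)) = -216] leading coefficient -6: divide by -6. So div: 2*((3*((-6*x) + 3)) - 9) = 36.
Step 2. [2*((3*((-6*x) + 3)) - 9) = 36] 2 out front; divide by 2, so div: (3*((-6*x) + 3)) - 9 = 18.
Step 3. [(3*((-6*x) + 3)) - 9 = 18] 3 divides every term; factor it out, so factor: ((-6*x) + 3) - 3 = 6.
Step 4. [((-6*x) + 3) - 3 = 6] peel the -3: add 3 from each side ⇒ sub: (-6*x) + 3 = 9.
Step 5. [(-6*x) + 3 = 9] +3 is outermost — subtract 3 both sides ⇒ sub: -6*x = 6.
Step 6. [-6*x = 6] leading coefficient -6: divide by -6, so div: x = -1.

Answer: x ∈ {-1}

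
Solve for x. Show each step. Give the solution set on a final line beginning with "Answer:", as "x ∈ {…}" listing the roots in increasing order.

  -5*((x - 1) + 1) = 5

Step 1. [-5*((x - 1) + 1) = 5] divide by the outer -5, so div: (x - 1) + 1 = -1.
Step 2. [(x - 1) + 1 = -1] the outer +1 inverts by subtracting 1, so sub: x - 1 = -2.
Step 3. [x - 1 = -2] peel the -1: add 1 from each side, so sub: x = -1.

Answer: x ∈ {-1}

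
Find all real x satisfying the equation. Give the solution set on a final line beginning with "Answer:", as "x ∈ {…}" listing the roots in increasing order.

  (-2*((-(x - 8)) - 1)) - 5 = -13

Step 1. [(-2*((-(x - 8)) - 1)) - 5 = -13] 5 comes off first (add 5). So sub: -2*((-(x - 8)) - 1) = -8.
Step 2. [-2*((-(x - 8)) - 1) = -8] divide by the outer -2, so div: (-(x - 8)) - 1 = 4.
Step 3. [(-(x - 8)) - 1 = 4] -1 is outermost — add 1 both sides, so sub: -(x - 8) = 5.
Step 4. [-(x - 8) = 5] LHS negated; negate both sides ⇒ neg: x - 8 = -5.
Step 5. [x - 8 = -5] 8 comes off first (add 8). So sub: x = 3.

Answer: x ∈ {3}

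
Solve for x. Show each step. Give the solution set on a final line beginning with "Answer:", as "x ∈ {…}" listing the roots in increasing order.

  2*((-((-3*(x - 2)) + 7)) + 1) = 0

Step 1. [2*((-((-3*(x - 2)) + 7)) + 1) = 0] LHS = 2·(…); ÷2 both sides. So div: (-((-3*(x - 2)) + 7)) + 1 = 0.
Step 2. [(-((-3*(x - 2)) + 7)) + 1 = 0] +1 is outermost — subtract 1 both sides, so sub: -((-3*(x - 2)) + 7) = -1.
Step 3. [-((-3*(x - 2)) + 7) = -1] leading − — multiply by −1. So neg: (-3*(x - 2)) + 7 = 1.
Step 4. [(-3*(x - 2)) + 7 = 1] +7 is outermost — subtract 7 both sides, so sub: -3*(x - 2) = -6.
Step 5. [-3*(x - 2) = -6] -3·(inner) — divide through by -3. So div: x - 2 = 2.
Step 6. [x - 2 = 2] -2 is outermost — add 2 both sides, so sub: x = 4.

Answer: x ∈ {4}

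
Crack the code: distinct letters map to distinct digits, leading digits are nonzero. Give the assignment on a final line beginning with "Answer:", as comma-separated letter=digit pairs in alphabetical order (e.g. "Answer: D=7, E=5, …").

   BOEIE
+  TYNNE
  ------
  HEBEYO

Step 1. [col 1: E + E ≡ O (mod 10)] several values work for O in column 1 (E + E ≡ O (mod 10), carry-in 0); try O=2. So O=2.
Step 2. [H] adding two 5-digit numbers gives at most 5+1 digits, and here it does — H is that final carry and must be 1. So H=1.
Step 3. [col 1: E + E ≡ O (mod 10)] column 1 reads E+E+carry(0)=O with O=2; with digits 1,2 already taken and all letters distinct, the only value for E is 6, so E=6.
Step 4. [col 2: I + N ≡ Y (mod 10)] column 2 (I + N ≡ Y (mod 10), carry-in 1) doesn't pin I yet; pick I=4 and continue. So I=4.
Step 5. [col 2: I + N ≡ Y (mod 10)] N=0 is one option consistent with column 2 (I + N ≡ Y (mod 10), carry-in 1) — take it ⇒ N=0.
Step 6. [col 2: I + N ≡ Y (mod 10)] from column 2 (I=4, N=0, carry-in 1, digits 0,1,2,4,6 already taken and all letters distinct): Y must equal 5, so Y=5.
Step 7. [col 4: O + Y ≡ B (mod 10)] from column 4 (O=2, Y=5, carry-in 0, digits 0,1,2,4,5,6 already taken and all letters distinct): B must equal 7 ⇒ B=7.
Step 8. [col 5: B + T ≡ E (mod 10)] from column 5 (B=7, E=6, carry-in 0, digits 0,1,2,4,5,6,7 already taken and all letters distinct): T must equal 9, so T=9.

Answer: B=7, E=6, H=1, I=4, N=0, O=2, T=9, Y=5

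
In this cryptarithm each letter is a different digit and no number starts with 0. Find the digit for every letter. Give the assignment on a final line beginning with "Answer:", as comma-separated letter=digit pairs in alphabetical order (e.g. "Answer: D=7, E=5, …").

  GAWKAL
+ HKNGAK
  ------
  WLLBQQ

Step 1. [col 1: L + K ≡ Q (mod 10)] column 1 (L + K ≡ Q (mod 10), carry-in 0) doesn't pin Q yet; pick Q=1 and continue, so Q=1.
Step 2. [col 1: L + K ≡ Q (mod 10)] no forcing yet in column 1 (carry-in 0); K=5 is free and consistent — try it, so K=5.
Step 3. [col 1: L + K ≡ Q (mod 10)] in column 1 we have L+K≡Q with carry-in 0; given K=5, Q=1 and digits 1,5 already taken and all letters distinct, that pins L to 6 ⇒ L=6.
Step 4. [col 2: A + A ≡ Q (mod 10)] column 2: given Q=1, carry-in 1, and digits 1,5,6 already taken and all letters distinct, A+A≡Q (mod 10) forces A=0. So A=0.
Step 5. [col 3: K + G ≡ B (mod 10)] several values work for G in column 3 (K + G ≡ B (mod 10), carry-in 0); try G=3, so G=3.
Step 6. [col 3: K + G ≡ B (mod 10)] from column 3 (K=5, G=3, carry-in 0, digits 0,1,3,5,6 already taken and all letters distinct): B must equal 8, so B=8.
Step 7. [col 4: W + N ≡ L (mod 10)] several values work for N in column 4 (W + N ≡ L (mod 10), carry-in 0); try N=9 ⇒ N=9.
Step 8. [col 4: W + N ≡ L (mod 10)] in column 4 we have W+N≡L with carry-in 0; given N=9, L=6 and digits 0,1,3,5,6,8,9 already taken and all letters distinct, that pins W to 7. So W=7.
Step 9. [col 6: G + H ≡ W (mod 10)] column 6: given G=3, W=7, carry-in 0, and digits 0,1,3,5,6,7,8,9 already taken and all letters distinct, G+H≡W (mod 10) forces H=4 ⇒ H=4.

Answer: A=0, B=8, G=3, H=4, K=5, L=6, N=9, Q=1, W=7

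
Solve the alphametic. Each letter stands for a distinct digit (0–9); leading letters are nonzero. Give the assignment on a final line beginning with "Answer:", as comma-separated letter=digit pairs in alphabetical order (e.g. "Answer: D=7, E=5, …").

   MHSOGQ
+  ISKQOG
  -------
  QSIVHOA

Step 1. [col 1: Q + G ≡ A (mod 10)] no forcing yet in column 1 (carry-in 0); A=0 is free and consistent — try it ⇒ A=0.
Step 2. [col 1: Q + G ≡ A (mod 10)] Q=1 is one option consistent with column 1 (Q + G ≡ A (mod 10), carry-in 0) — take it ⇒ Q=1.
Step 3. [col 1: Q + G ≡ A (mod 10)] column 1 reads Q+G+carry(0)=A with Q=1, A=0; with digits 0,1 already taken and all letters distinct, the only value for G is 9. So G=9.
Step 4. [col 2: G + O ≡ O (mod 10)] column 2 (G + O ≡ O (mod 10), carry-in 1) doesn't pin O yet; pick O=2 and continue ⇒ O=2.
Step 5. [col 3: O + Q ≡ H (mod 10)] column 3 reads O+Q+carry(1)=H with O=2, Q=1; with digits 0,1,2,9 already taken and all letters distinct, the only value for H is 4 ⇒ H=4.
Step 6. [col 4: S + K ≡ V (mod 10)] several values work for S in column 4 (S + K ≡ V (mod 10), carry-in 0); try S=3, so S=3.
Step 7. [col 4: S + K ≡ V (mod 10)] in column 4 we have S+K≡V with carry-in 0; given S=3 and digits 0,1,2,3,4,9 already taken and all letters distinct, that pins K to 5 ⇒ K=5.
Step 8. [col 4: S + K ≡ V (mod 10)] from column 4 (S=3, K=5, carry-in 0, digits 0,1,2,3,4,5,9 already taken and all letters distinct): V must equal 8. So V=8.
Step 9. [col 5: H + S ≡ I (mod 10)] from column 5 (H=4, S=3, carry-in 0, digits 0,1,2,3,4,5,8,9 already taken and all letters distinct): I must equal 7. So I=7.
Step 10. [col 6: M + I ≡ S (mod 10)] from column 6 (I=7, S=3, carry-in 0, digits 0,1,2,3,4,5,7,8,9 already taken and all letters distinct): M must equal 6 ⇒ M=6.

Answer: A=0, G=9, H=4, I=7, K=5, M=6, O=2, Q=1, S=3, V=8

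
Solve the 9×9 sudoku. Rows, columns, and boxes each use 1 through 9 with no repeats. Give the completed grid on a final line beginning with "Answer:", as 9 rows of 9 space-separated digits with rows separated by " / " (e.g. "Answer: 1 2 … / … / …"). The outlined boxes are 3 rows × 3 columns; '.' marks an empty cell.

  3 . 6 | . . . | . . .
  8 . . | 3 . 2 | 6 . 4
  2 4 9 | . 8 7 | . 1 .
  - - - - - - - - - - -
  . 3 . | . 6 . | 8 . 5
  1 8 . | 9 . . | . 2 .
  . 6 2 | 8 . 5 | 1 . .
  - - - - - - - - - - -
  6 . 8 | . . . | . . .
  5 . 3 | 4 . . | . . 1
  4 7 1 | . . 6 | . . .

Step 1. [r3c9∈{3}] nothing but 3 survives at r3c9, so r3c9=3.
Step 2. [r3c7∈{5}] r3c7's peers cover all but 5, so r3c7=5.
Step 3. [r4c4∈{1,2,7}] 2 has one home in row 4: r4c4, so r4c4=2.
Step 4. [r7c4∈{1,5,7}] 7 has one home in col 4: r7c4, so r7c4=7.
Step 5. [r1c4∈{1,5}] col 4 places 1 nowhere but r1c4, so r1c4=1.
Step 6. [r7c5∈{1,2,3,5,9}] col 5 places 1 nowhere but r7c5 ⇒ r7c5=1.
Step 7. [r2c3∈{5,7}] box 1 places 7 nowhere but r2c3 ⇒ r2c3=7.
Step 8. [r2c8∈{9}] r2c8's peers cover all but 9 ⇒ r2c8=9.
Step 9. [r6c9∈{7,9}] box 6 places 9 nowhere but r6c9, so r6c9=9.
Step 10. [r7c9∈{2}] only 2 remains possible at r7c9. So r7c9=2.
Step 11. [r9c5∈{2,3,5,9}] row 9 places 2 nowhere but r9c5. So r9c5=2.
Step 12. [r8c5∈{9}] only 9 remains possible at r8c5 ⇒ r8c5=9.
Step 13. [r6c1∈{7}] only 7 remains possible at r6c1. So r6c1=7.
Step 14. [r4c8∈{4,7}] across row 4, 7 lands solely at r4c8. So r4c8=7.
Step 15. [r7c8∈{3,4,5}] r7c8 is the only open cell in row 7 admitting 5 ⇒ r7c8=5.
Step 16. [r1c8∈{8}] r1c8 has the single candidate 8 ⇒ r1c8=8.
Step 17. [r9c8∈{3}] r9c8 has the single candidate 3. So r9c8=3.
Step 18. [r6c5∈{3,4}] in row 6, 3 fits only at r6c5 ⇒ r6c5=3.
Step 19. [r5c6∈{4}] r5c6's peers cover all but 4, so r5c6=4.
Step 20. [r1c2∈{5}] only 5 remains possible at r1c2 ⇒ r1c2=5.
Step 21. [r1c7∈{2,7}] row 1 places 2 nowhere but r1c7. So r1c7=2.
Step 22. [r7c7∈{4,9}] 4 has one home in row 7: r7c7, so r7c7=4.
Step 23. [r8c2∈{2}] nothing but 2 survives at r8c2 ⇒ r8c2=2.
Step 24. [r1c5∈{4}] r1c5 is down to just 4, so r1c5=4.
Step 25. [r5c5∈{7}] nothing but 7 survives at r5c5 ⇒ r5c5=7.
Step 26. [r5c9∈{6}] r5c9 has the single candidate 6. So r5c9=6.
Step 27. [r1c9∈{7}] nothing but 7 survives at r1c9 ⇒ r1c9=7.
Step 28. [r2c5∈{5}] r2c5's peers cover all but 5 ⇒ r2c5=5.
Step 29. [r7c6∈{3}] r7c6 is down to just 3, so r7c6=3.
Step 30. [r8c6∈{8}] nothing but 8 survives at r8c6. So r8c6=8.
Step 31. [r9c9∈{8}] r9c9 is down to just 8. So r9c9=8.
Step 32. [r8c7∈{7}] only 7 remains possible at r8c7. So r8c7=7.
Step 33. [r4c3∈{4}] nothing but 4 survives at r4c3 ⇒ r4c3=4.
Step 34. [r1c6∈{9}] r1c6's peers cover all but 9 ⇒ r1c6=9.
Step 35. [r2c2∈{1}] r2c2 has the single candidate 1, so r2c2=1.
Step 36. [r5c3∈{5}] nothing but 5 survives at r5c3. So r5c3=5.
Step 37. [r4c6∈{1}] r4c6's peers cover all but 1 ⇒ r4c6=1.
Step 38. [r9c4∈{5}] r9c4's peers cover all but 5. So r9c4=5.
Step 39. [r4c1∈{9}] r4c1 is down to just 9, so r4c1=9.
Step 40. [r5c7∈{3}] r5c7 has the single candidate 3. So r5c7=3.
Step 41. [r3c4∈{6}] r3c4 has the single candidate 6. So r3c4=6.
Step 42. [r9c7∈{9}] nothing but 9 survives at r9c7 ⇒ r9c7=9.
Step 43. [r6c8∈{4}] r6c8 is down to just 4, so r6c8=4.
Step 44. [r8c8∈{6}] r8c8 is down to just 6, so r8c8=6.
Step 45. [r7c2∈{9}] nothing but 9 survives at r7c2, so r7c2=9.

Answer: 3 5 6 1 4 9 2 8 7 / 8 1 7 3 5 2 6 9 4 / 2 4 9 6 8 7 5 1 3 / 9 3 4 2 6 1 8 7 5 / 1 8 5 9 7 4 3 2 6 / 7 6 2 8 3 5 1 4 9 / 6 9 8 7 1 3 4 5 2 / 5 2 3 4 9 8 7 6 1 / 4 7 1 5 2 6 9 3 8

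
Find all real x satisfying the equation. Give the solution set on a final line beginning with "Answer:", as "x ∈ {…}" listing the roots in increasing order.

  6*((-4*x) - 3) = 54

Step 1. [6*((-4*x) - 3) = 54] 6·(inner) — divide through by 6. So div: (-4*x) - 3 = 9.
Step 2. [(-4*x) - 3 = 9] the outer -3 inverts by adding 3. So sub: -4*x = 12.
Step 3. [-4*x = 12] -4 out front; divide by -4, so div: x = -3.

Answer: x ∈ {-3}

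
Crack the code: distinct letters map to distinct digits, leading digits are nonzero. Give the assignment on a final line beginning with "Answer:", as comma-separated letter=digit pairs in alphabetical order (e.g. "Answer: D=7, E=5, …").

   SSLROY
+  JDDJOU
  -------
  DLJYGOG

Step 1. [col 1: Y + U ≡ G (mod 10)] column 1 (Y + U ≡ G (mod 10), carry-in 0) doesn't pin Y yet; pick Y=4 and continue, so Y=4.
Step 2. [col 1: Y + U ≡ G (mod 10)] G=9 is one option consistent with column 1 (Y + U ≡ G (mod 10), carry-in 0) — take it, so G=9.
Step 3. [D] adding two 6-digit numbers gives at most 6+1 digits, and here it does — D is that final carry and must be 1, so D=1.
Step 4. [col 1: Y + U ≡ G (mod 10)] in column 1 we have Y+U≡G with carry-in 0; given Y=4, G=9 and digits 1,4,9 already taken and all letters distinct, that pins U to 5 ⇒ U=5.
Step 5. [col 2: O + O ≡ O (mod 10)] column 2 reads O+O+carry(0)=O with nothing yet; with digits 1,4,5,9 already taken and all letters distinct, the only value for O is 0, so O=0.
Step 6. [col 3: R + J ≡ G (mod 10)] J=7 is one option consistent with column 3 (R + J ≡ G (mod 10), carry-in 0) — take it ⇒ J=7.
Step 7. [col 3: R + J ≡ G (mod 10)] in column 3 we have R+J≡G with carry-in 0; given J=7, G=9 and digits 0,1,4,5,7,9 already taken and all letters distinct, that pins R to 2 ⇒ R=2.
Step 8. [col 4: L + D ≡ Y (mod 10)] column 4: given D=1, Y=4, carry-in 0, and digits 0,1,2,4,5,7,9 already taken and all letters distinct, L+D≡Y (mod 10) forces L=3, so L=3.
Step 9. [col 5: S + D ≡ J (mod 10)] from column 5 (D=1, J=7, carry-in 0, digits 0,1,2,3,4,5,7,9 already taken and all letters distinct): S must equal 6, so S=6.

Answer: D=1, G=9, J=7, L=3, O=0, R=2, S=6, U=5, Y=4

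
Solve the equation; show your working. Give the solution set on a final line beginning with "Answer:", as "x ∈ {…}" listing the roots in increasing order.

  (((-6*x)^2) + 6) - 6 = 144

Step 1. [(((-6*x)^2) + 6) - 6 = 144] add 6: x sits inside (… - 6). So sub: ((-6*x)^2) + 6 = 150.
Step 2. [((-6*x)^2) + 6 = 150] +6 is outermost — subtract 6 both sides, so sub: (-6*x)^2 = 144.
Step 3. [(-6*x)^2 = 144] 144 ≥ 0, LHS is (·)² — take ±√, so sqrt: -6*x = 12 or -12.
Step 4. [-6*x = 12 or -12] -6·(inner) — divide through by -6 ⇒ div: x = -2 or 2.

Answer: x ∈ {-2, 2}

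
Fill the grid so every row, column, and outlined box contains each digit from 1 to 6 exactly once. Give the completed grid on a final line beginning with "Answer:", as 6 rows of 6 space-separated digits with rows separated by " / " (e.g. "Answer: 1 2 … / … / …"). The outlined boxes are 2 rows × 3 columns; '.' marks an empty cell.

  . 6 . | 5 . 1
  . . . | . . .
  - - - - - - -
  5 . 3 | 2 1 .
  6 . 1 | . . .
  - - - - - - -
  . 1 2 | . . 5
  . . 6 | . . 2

Step 1. [r1c3∈{4}] r1c3 has the single candidate 4 ⇒ r1c3=4.
Step 2. [r3c2∈{4}] r3c2's peers cover all but 4, so r3c2=4.
Step 3. [r4c5∈{3,4,5}] row 4 places 5 nowhere but r4c5, so r4c5=5.
Step 4. [r6c4∈{1,3,4}] r6c4 is the only open cell in row 6 admitting 1, so r6c4=1.
Step 5. [r6c2∈{3,5}] across row 6, 5 lands solely at r6c2 ⇒ r6c2=5.
Step 6. [r2c2∈{2,3}] 3 has one home in col 2: r2c2. So r2c2=3.
Step 7. [r1c5∈{2,3}] r1c5 is the only open cell in row 1 admitting 3. So r1c5=3.
Step 8. [r6c5∈{4}] r6c5 has the single candidate 4. So r6c5=4.
Step 9. [r5c4∈{3,6}] in box 6, 3 fits only at r5c4, so r5c4=3.
Step 10. [r2c4∈{4,6}] across col 4, 6 lands solely at r2c4 ⇒ r2c4=6.
Step 11. [r2c5∈{2}] r2c5's peers cover all but 2. So r2c5=2.
Step 12. [r4c4∈{4}] r4c4 is down to just 4. So r4c4=4.
Step 13. [r6c1∈{3}] r6c1 has the single candidate 3 ⇒ r6c1=3.
Step 14. [r4c2∈{2}] only 2 remains possible at r4c2, so r4c2=2.
Step 15. [r2c1∈{1}] nothing but 1 survives at r2c1. So r2c1=1.
Step 16. [r3c6∈{6}] nothing but 6 survives at r3c6 ⇒ r3c6=6.
Step 17. [r2c3∈{5}] r2c3's peers cover all but 5. So r2c3=5.
Step 18. [r5c5∈{6}] nothing but 6 survives at r5c5 ⇒ r5c5=6.
Step 19. [r2c6∈{4}] r2c6 has the single candidate 4. So r2c6=4.
Step 20. [r4c6∈{3}] r4c6's peers cover all but 3, so r4c6=3.
Step 21. [r5c1∈{4}] r5c1's peers cover all but 4, so r5c1=4.
Step 22. [r1c1∈{2}] only 2 remains possible at r1c1. So r1c1=2.

Answer: 2 6 4 5 3 1 / 1 3 5 6 2 4 / 5 4 3 2 1 6 / 6 2 1 4 5 3 / 4 1 2 3 6 5 / 3 5 6 1 4 2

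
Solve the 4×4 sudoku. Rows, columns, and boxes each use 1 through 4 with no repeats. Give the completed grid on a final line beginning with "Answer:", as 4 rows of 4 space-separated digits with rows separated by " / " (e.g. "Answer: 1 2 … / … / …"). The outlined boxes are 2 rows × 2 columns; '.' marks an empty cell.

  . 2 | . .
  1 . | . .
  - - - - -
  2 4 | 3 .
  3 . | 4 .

Step 1. [r2c4∈{2,3,4}] 4 has one home in row 2: r2c4, so r2c4=4.
Step 2. [r3c4∈{1}] r3c4 has the single candidate 1, so r3c4=1.
Step 3. [r4c2∈{1}] r4c2's peers cover all but 1, so r4c2=1.
Step 4. [r2c3∈{2}] r2c3 is down to just 2, so r2c3=2.
Step 5. [r4c4∈{2}] r4c4's peers cover all but 2 ⇒ r4c4=2.
Step 6. [r2c2∈{3}] nothing but 3 survives at r2c2. So r2c2=3.
Step 7. [r1c3∈{1}] r1c3 has the single candidate 1 ⇒ r1c3=1.
Step 8. [r1c4∈{3}] r1c4's peers cover all but 3, so r1c4=3.
Step 9. [r1c1∈{4}] r1c1's peers cover all but 4. So r1c1=4.

Answer: 4 2 1 3 / 1 3 2 4 / 2 4 3 1 / 3 1 4 2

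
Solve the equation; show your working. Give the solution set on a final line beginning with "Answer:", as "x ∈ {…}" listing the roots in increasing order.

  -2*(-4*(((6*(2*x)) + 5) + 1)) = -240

Step 1. [-2*(-4*(((6*(2*x)) + 5) + 1)) = -240] leading coefficient -2: divide by -2 ⇒ div: -4*(((6*(2*x)) + 5) + 1) = 120.
Step 2. [-4*(((6*(2*x)) + 5) + 1) = 120] LHS = -4·(…); ÷-4 both sides ⇒ div: ((6*(2*x)) + 5) + 1 = -30.
Step 3. [((6*(2*x)) + 5) + 1 = -30] +1 is outermost — subtract 1 both sides ⇒ sub: (6*(2*x)) + 5 = -31.
Step 4. [(6*(2*x)) + 5 = -31] the outer +5 inverts by subtracting 5. So sub: 6*(2*x) = -36.
Step 5. [6*(2*x) = -36] 6·(inner) — divide through by 6. So div: 2*x = -6.
Step 6. [2*x = -6] LHS = 2·(…); ÷2 both sides, so div: x = -3.

Answer: x ∈ {-3}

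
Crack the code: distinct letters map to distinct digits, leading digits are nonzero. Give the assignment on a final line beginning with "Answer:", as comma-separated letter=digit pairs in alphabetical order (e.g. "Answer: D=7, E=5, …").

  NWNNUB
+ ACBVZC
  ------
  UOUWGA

Step 1. [col 1: B + C ≡ A (mod 10)] C=9 is one option consistent with column 1 (B + C ≡ A (mod 10), carry-in 0) — take it. So C=9.
Step 2. [col 1: B + C ≡ A (mod 10)] several values work for A in column 1 (B + C ≡ A (mod 10), carry-in 0); try A=2. So A=2.
Step 3. [col 1: B + C ≡ A (mod 10)] from column 1 (C=9, A=2, carry-in 0, digits 2,9 already taken and all letters distinct): B must equal 3 ⇒ B=3.
Step 4. [col 2: U + Z ≡ G (mod 10)] column 2 (U + Z ≡ G (mod 10), carry-in 1) doesn't pin G yet; pick G=0 and continue, so G=0.
Step 5. [col 2: U + Z ≡ G (mod 10)] no forcing yet in column 2 (carry-in 1); U=4 is free and consistent — try it ⇒ U=4.
Step 6. [col 2: U + Z ≡ G (mod 10)] column 2: given U=4, G=0, carry-in 1, and digits 0,2,3,4,9 already taken and all letters distinct, U+Z≡G (mod 10) forces Z=5 ⇒ Z=5.
Step 7. [col 3: N + V ≡ W (mod 10)] column 3 (N + V ≡ W (mod 10), carry-in 1) doesn't pin W yet; pick W=8 and continue, so W=8.
Step 8. [col 3: N + V ≡ W (mod 10)] N=1 is one option consistent with column 3 (N + V ≡ W (mod 10), carry-in 1) — take it ⇒ N=1.
Step 9. [col 3: N + V ≡ W (mod 10)] in column 3 we have N+V≡W with carry-in 1; given N=1, W=8 and digits 0,1,2,3,4,5,8,9 already taken and all letters distinct, that pins V to 6, so V=6.
Step 10. [col 5: W + C ≡ O (mod 10)] in column 5 we have W+C≡O with carry-in 0; given W=8, C=9 and digits 0,1,2,3,4,5,6,8,9 already taken and all letters distinct, that pins O to 7 ⇒ O=7.

Answer: A=2, B=3, C=9, G=0, N=1, O=7, U=4, V=6, W=8, Z=5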